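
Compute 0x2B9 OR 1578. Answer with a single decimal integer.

1723

0x2B9 = 01010111001
1578 = 11000101010
 OR → 11010111011 = 1723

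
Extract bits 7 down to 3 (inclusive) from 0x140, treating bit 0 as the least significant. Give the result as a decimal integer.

8

v = 101000000
Shift right by 3: 101000
Mask low 5 bits: 01000 = 8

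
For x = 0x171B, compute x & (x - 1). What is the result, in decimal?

x = 1011100011011 = 5915
x - 1 = 1011100011010
AND   = 1011100011010 = 5914
(x & (x - 1) clears the lowest set bit of x.)

5914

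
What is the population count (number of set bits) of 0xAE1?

0xAE1 = 101011100001
Count the 1s: 1 + 1 + 1 + 1 + 1 + 1 = 6

6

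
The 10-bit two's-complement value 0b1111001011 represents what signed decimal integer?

pattern = 1111001011 (MSB is 1 ⇒ negative)
Invert: 0000110100, add 1 → 0000110101 = 53, so the value is -53.
(Equivalently: 971 - 2^10 = 971 - 1024 = -53.)

-53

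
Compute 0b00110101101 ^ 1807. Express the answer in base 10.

1698

a = 00110101101
1807 = 11100001111
XOR → 11010100010 = 1698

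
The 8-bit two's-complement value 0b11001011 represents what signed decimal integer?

pattern = 11001011 (MSB is 1 ⇒ negative)
Invert: 00110100, add 1 → 00110101 = 53, so the value is -53.
(Equivalently: 203 - 2^8 = 203 - 256 = -53.)

-53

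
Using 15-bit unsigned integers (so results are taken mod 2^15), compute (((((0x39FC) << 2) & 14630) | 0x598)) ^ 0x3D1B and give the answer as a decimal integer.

6307

0x39FC = 011100111111100
→ << 2 (mod 2^15) → 110011111110000 = 26608
14630 = 011100100100110
→ & → 010000100100000 = 8480
0x598 = 000010110011000
→ | → 010010110111000 = 9656
0x3D1B = 011110100011011
→ ^ → 001100010100011 = 6307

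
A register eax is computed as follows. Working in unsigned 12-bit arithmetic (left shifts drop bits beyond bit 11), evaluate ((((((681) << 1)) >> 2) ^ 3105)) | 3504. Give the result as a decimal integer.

681 = 001010101001
→ << 1 (mod 2^12) → 010101010010 = 1362
→ >> 2 → 000101010100 = 340
3105 = 110000100001
→ ^ → 110101110101 = 3445
3504 = 110110110000
→ | → 110111110101 = 3573

3573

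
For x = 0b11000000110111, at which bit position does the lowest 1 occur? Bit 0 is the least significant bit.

0

0b11000000110111 = 11000000110111
Trailing zeros: 0, so the lowest set bit is bit 0 (value 1).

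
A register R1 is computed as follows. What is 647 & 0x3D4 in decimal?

647 = 1010000111
0x3D4 = 1111010100
AND → 1010000100 = 644

644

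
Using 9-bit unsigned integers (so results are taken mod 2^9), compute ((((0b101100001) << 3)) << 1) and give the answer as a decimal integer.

0b101100001 = 101100001
→ << 3 (mod 2^9) → 100001000 = 264
→ << 1 (mod 2^9) → 000010000 = 16

16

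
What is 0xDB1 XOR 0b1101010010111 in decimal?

0xDB1 = 0110110110001
b = 1101010010111
XOR → 1011100100110 = 5926

5926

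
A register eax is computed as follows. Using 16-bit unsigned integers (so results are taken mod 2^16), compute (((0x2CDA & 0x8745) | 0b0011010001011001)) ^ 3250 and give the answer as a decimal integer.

0x2CDA = 0010110011011010
0x8745 = 1000011101000101
→ & → 0000010001000000 = 1088
0b0011010001011001 = 0011010001011001
→ | → 0011010001011001 = 13401
3250 = 0000110010110010
→ ^ → 0011100011101011 = 14571

14571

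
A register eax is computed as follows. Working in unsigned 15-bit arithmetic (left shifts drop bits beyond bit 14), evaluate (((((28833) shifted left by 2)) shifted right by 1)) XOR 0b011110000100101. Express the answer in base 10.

28833 = 111000010100001
→ shifted left by 2 (mod 2^15) → 100001010000100 = 17028
→ shifted right by 1 → 010000101000010 = 8514
0b011110000100101 = 011110000100101
→ XOR → 001110101100111 = 7527

7527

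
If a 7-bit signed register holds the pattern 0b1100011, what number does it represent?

pattern = 1100011 (MSB is 1 ⇒ negative)
Invert: 0011100, add 1 → 0011101 = 29, so the value is -29.
(Equivalently: 99 - 2^7 = 99 - 128 = -29.)

-29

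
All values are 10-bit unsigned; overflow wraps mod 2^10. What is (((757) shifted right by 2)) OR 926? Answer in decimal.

757 = 1011110101
→ shifted right by 2 → 0010111101 = 189
926 = 1110011110
→ OR → 1110111111 = 959

959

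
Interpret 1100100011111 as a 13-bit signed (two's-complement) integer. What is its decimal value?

pattern = 1100100011111 (MSB is 1 ⇒ negative)
Invert: 0011011100000, add 1 → 0011011100001 = 1761, so the value is -1761.
(Equivalently: 6431 - 2^13 = 6431 - 8192 = -1761.)

-1761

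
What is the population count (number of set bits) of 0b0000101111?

5

n = 101111
Count the 1s: 1 + 1 + 1 + 1 + 1 = 5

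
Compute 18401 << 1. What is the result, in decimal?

36802

18401 = 0100011111100001
shift left by 1 → 1000111111000010 = 36802
(equivalently, 18401 × 2^1 = 18401 × 2)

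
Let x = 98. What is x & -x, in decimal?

2

x = 1100010 = 98
-x (two's complement) = …0011110
AND   = 0000010 = 2
(x & -x isolates the lowest set bit of x.)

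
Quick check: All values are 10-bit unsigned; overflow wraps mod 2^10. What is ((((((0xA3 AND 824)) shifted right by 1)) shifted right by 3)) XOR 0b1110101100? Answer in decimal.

0xA3 = 0010100011
824 = 1100111000
→ AND → 0000100000 = 32
→ shifted right by 1 → 0000010000 = 16
→ shifted right by 3 → 0000000010 = 2
0b1110101100 = 1110101100
→ XOR → 1110101110 = 942

942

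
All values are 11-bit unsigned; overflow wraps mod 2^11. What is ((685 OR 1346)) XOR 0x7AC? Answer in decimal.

685 = 01010101101
1346 = 10101000010
→ OR → 11111101111 = 2031
0x7AC = 11110101100
→ XOR → 00001000011 = 67

67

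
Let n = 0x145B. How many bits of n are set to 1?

0x145B = 1010001011011
Count the 1s: 1 + 1 + 1 + 1 + 1 + 1 + 1 = 7

7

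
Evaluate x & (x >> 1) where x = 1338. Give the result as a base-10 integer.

24

x = 10100111010 = 1338
x>>1 = 01010011101
AND  = 00000011000 = 24
(x & (x >> 1) has a 1 wherever x has two consecutive 1 bits.)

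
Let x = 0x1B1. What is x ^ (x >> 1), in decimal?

x = 110110001 = 433
x>>1 = 011011000
XOR  = 101101001 = 361
(x ^ (x >> 1) gives the standard binary-reflected Gray code of x.)

361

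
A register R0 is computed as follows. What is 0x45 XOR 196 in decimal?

0x45 = 01000101
196 = 11000100
XOR → 10000001 = 129

129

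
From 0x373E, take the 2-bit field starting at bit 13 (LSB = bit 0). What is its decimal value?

1

v = 0011011100111110
Shift right by 13: 001
Mask low 2 bits: 01 = 1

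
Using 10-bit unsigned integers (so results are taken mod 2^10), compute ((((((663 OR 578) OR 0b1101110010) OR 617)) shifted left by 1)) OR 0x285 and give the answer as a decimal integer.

1023

663 = 1010010111
578 = 1001000010
→ OR → 1011010111 = 727
0b1101110010 = 1101110010
→ OR → 1111110111 = 1015
617 = 1001101001
→ OR → 1111111111 = 1023
→ shifted left by 1 (mod 2^10) → 1111111110 = 1022
0x285 = 1010000101
→ OR → 1111111111 = 1023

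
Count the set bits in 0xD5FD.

12

0xD5FD = 1101010111111101
Count the 1s: 1 + 1 + 1 + 1 + 1 + 1 + 1 + 1 + 1 + 1 + 1 + 1 = 12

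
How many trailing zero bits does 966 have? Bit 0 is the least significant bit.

966 = 1111000110
Trailing zeros: 1, so the lowest set bit is bit 1 (value 2).

1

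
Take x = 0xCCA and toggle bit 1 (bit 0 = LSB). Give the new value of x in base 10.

3272

x = 110011001010
bit 1 is currently 1; toggle it via x ^ (1 << 1) = x ^ 2
→ 110011001000 = 3272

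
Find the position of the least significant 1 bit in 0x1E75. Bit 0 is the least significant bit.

0

0x1E75 = 1111001110101
Trailing zeros: 0, so the lowest set bit is bit 0 (value 1).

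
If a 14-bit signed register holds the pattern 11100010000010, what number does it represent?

pattern = 11100010000010 (MSB is 1 ⇒ negative)
Invert: 00011101111101, add 1 → 00011101111110 = 1918, so the value is -1918.
(Equivalently: 14466 - 2^14 = 14466 - 16384 = -1918.)

-1918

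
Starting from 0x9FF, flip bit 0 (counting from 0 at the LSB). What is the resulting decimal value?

x = 100111111111
bit 0 is currently 1; toggle it via x ^ (1 << 0) = x ^ 1
→ 100111111110 = 2558

2558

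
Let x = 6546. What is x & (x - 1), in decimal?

6544

x = 1100110010010 = 6546
x - 1 = 1100110010001
AND   = 1100110010000 = 6544
(x & (x - 1) clears the lowest set bit of x.)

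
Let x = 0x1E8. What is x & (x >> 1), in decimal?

224

x = 111101000 = 488
x>>1 = 011110100
AND  = 011100000 = 224
(x & (x >> 1) has a 1 wherever x has two consecutive 1 bits.)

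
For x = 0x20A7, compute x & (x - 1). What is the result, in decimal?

x = 10000010100111 = 8359
x - 1 = 10000010100110
AND   = 10000010100110 = 8358
(x & (x - 1) clears the lowest set bit of x.)

8358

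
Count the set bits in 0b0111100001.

n = 111100001
Count the 1s: 1 + 1 + 1 + 1 + 1 = 5

5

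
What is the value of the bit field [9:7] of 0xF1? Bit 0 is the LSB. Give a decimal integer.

v = 0011110001
Shift right by 7: 001
Mask low 3 bits: 001 = 1

1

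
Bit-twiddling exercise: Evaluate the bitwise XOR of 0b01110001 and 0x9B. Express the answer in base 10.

234

a = 01110001
0x9B = 10011011
XOR → 11101010 = 234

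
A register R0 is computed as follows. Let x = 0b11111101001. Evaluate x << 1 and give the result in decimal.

4050

x = 011111101001
shift left by 1 → 111111010010 = 4050
(equivalently, 2025 × 2^1 = 2025 × 2)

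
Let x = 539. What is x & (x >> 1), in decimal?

x = 1000011011 = 539
x>>1 = 0100001101
AND  = 0000001001 = 9
(x & (x >> 1) has a 1 wherever x has two consecutive 1 bits.)

9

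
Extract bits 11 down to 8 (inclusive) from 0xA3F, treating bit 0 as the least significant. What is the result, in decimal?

10

v = 0101000111111
Shift right by 8: 01010
Mask low 4 bits: 1010 = 10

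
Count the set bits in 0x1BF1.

9

0x1BF1 = 1101111110001
Count the 1s: 1 + 1 + 1 + 1 + 1 + 1 + 1 + 1 + 1 = 9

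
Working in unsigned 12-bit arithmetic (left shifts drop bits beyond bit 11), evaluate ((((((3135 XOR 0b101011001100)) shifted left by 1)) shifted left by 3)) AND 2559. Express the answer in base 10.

2352

3135 = 110000111111
0b101011001100 = 101011001100
→ XOR → 011011110011 = 1779
→ shifted left by 1 (mod 2^12) → 110111100110 = 3558
→ shifted left by 3 (mod 2^12) → 111100110000 = 3888
2559 = 100111111111
→ AND → 100100110000 = 2352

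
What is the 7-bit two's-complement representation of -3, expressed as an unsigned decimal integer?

125

3 in 7 bits: 0000011
Invert: 1111100
Add 1:  1111101 = 125
(Check: 2^7 - 3 = 128 - 3 = 125.)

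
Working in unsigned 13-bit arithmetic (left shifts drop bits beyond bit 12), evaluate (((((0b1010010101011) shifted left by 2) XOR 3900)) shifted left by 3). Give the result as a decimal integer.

0b1010010101011 = 1010010101011
→ shifted left by 2 (mod 2^13) → 1001010101100 = 4780
3900 = 0111100111100
→ XOR → 1110110010000 = 7568
→ shifted left by 3 (mod 2^13) → 0110010000000 = 3200

3200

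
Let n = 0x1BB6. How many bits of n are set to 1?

0x1BB6 = 1101110110110
Count the 1s: 1 + 1 + 1 + 1 + 1 + 1 + 1 + 1 + 1 = 9

9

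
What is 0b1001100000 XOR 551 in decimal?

a = 1001100000
551 = 1000100111
XOR → 0001000111 = 71

71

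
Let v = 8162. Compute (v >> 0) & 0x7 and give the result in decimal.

v = 1111111100010
Shift right by 0: 1111111100010
Mask low 3 bits: 010 = 2

2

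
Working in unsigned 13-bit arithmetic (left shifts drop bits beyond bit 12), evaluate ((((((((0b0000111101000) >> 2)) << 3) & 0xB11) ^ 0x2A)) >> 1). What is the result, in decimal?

0b0000111101000 = 0000111101000
→ >> 2 → 0000001111010 = 122
→ << 3 (mod 2^13) → 0001111010000 = 976
0xB11 = 0101100010001
→ & → 0001100010000 = 784
0x2A = 0000000101010
→ ^ → 0001100111010 = 826
→ >> 1 → 0000110011101 = 413

413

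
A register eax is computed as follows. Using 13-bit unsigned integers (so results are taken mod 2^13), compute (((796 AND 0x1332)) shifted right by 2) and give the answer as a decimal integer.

196

796 = 0001100011100
0x1332 = 1001100110010
→ AND → 0001100010000 = 784
→ shifted right by 2 → 0000011000100 = 196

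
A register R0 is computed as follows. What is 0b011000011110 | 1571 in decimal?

1599

a = 11000011110
1571 = 11000100011
 OR → 11000111111 = 1599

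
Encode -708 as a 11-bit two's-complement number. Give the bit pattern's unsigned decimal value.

708 in 11 bits: 01011000100
Invert: 10100111011
Add 1:  10100111100 = 1340
(Check: 2^11 - 708 = 2048 - 708 = 1340.)

1340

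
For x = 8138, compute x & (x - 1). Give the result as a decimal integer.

8136

x = 1111111001010 = 8138
x - 1 = 1111111001001
AND   = 1111111001000 = 8136
(x & (x - 1) clears the lowest set bit of x.)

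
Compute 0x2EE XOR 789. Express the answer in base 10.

507

0x2EE = 1011101110
789 = 1100010101
XOR → 0111111011 = 507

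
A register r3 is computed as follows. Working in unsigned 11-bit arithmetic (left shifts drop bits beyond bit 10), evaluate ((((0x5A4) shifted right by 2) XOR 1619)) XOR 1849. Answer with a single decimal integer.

0x5A4 = 10110100100
→ shifted right by 2 → 00101101001 = 361
1619 = 11001010011
→ XOR → 11100111010 = 1850
1849 = 11100111001
→ XOR → 00000000011 = 3

3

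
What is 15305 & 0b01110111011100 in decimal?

6600

15305 = 11101111001001
b = 01110111011100
AND → 01100111001000 = 6600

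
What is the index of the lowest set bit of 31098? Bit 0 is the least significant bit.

31098 = 111100101111010
Trailing zeros: 1, so the lowest set bit is bit 1 (value 2).

1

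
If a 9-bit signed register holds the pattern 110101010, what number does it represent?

-86

pattern = 110101010 (MSB is 1 ⇒ negative)
Invert: 001010101, add 1 → 001010110 = 86, so the value is -86.
(Equivalently: 426 - 2^9 = 426 - 512 = -86.)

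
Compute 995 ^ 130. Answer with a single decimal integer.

865

995 = 1111100011
130 = 0010000010
XOR → 1101100001 = 865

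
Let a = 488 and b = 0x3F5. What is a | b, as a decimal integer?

1021

488 = 0111101000
0x3F5 = 1111110101
 OR → 1111111101 = 1021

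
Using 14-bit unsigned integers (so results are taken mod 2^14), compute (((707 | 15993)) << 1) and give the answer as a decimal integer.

707 = 00001011000011
15993 = 11111001111001
→ | → 11111011111011 = 16123
→ << 1 (mod 2^14) → 11110111110110 = 15862

15862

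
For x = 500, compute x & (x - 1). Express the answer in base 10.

x = 111110100 = 500
x - 1 = 111110011
AND   = 111110000 = 496
(x & (x - 1) clears the lowest set bit of x.)

496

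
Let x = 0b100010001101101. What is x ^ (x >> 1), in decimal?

x = 100010001101101 = 17517
x>>1 = 010001000110110
XOR  = 110011001011011 = 26203
(x ^ (x >> 1) gives the standard binary-reflected Gray code of x.)

26203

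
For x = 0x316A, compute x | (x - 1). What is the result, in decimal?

12651

x = 11000101101010 = 12650
x - 1 = 11000101101001
OR    = 11000101101011 = 12651
(x | (x - 1) sets all bits below the lowest set bit.)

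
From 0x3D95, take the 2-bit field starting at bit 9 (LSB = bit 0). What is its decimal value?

v = 11110110010101
Shift right by 9: 11110
Mask low 2 bits: 10 = 2

2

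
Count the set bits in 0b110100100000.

n = 110100100000
Count the 1s: 1 + 1 + 1 + 1 = 4

4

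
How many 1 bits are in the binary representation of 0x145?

0x145 = 101000101
Count the 1s: 1 + 1 + 1 + 1 = 4

4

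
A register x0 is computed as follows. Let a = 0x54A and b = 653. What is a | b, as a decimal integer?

1999

0x54A = 10101001010
653 = 01010001101
 OR → 11111001111 = 1999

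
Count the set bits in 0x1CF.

0x1CF = 111001111
Count the 1s: 1 + 1 + 1 + 1 + 1 + 1 + 1 = 7

7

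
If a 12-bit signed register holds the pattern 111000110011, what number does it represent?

pattern = 111000110011 (MSB is 1 ⇒ negative)
Invert: 000111001100, add 1 → 000111001101 = 461, so the value is -461.
(Equivalently: 3635 - 2^12 = 3635 - 4096 = -461.)

-461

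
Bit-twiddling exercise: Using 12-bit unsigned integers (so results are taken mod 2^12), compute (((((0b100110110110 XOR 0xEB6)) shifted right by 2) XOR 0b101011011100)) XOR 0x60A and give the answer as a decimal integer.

0b100110110110 = 100110110110
0xEB6 = 111010110110
→ XOR → 011100000000 = 1792
→ shifted right by 2 → 000111000000 = 448
0b101011011100 = 101011011100
→ XOR → 101100011100 = 2844
0x60A = 011000001010
→ XOR → 110100010110 = 3350

3350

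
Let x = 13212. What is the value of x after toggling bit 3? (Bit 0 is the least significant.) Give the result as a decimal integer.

x = 11001110011100
bit 3 is currently 1; toggle it via x ^ (1 << 3) = x ^ 8
→ 11001110010100 = 13204

13204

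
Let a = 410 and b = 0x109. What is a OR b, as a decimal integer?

410 = 110011010
0x109 = 100001001
 OR → 110011011 = 411

411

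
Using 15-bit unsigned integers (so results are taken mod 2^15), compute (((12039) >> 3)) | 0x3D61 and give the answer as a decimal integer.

12039 = 010111100000111
→ >> 3 → 000010111100000 = 1504
0x3D61 = 011110101100001
→ | → 011110111100001 = 15841

15841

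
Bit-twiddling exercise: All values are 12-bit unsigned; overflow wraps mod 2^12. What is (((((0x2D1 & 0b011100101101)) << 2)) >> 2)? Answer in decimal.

0x2D1 = 001011010001
0b011100101101 = 011100101101
→ & → 001000000001 = 513
→ << 2 (mod 2^12) → 100000000100 = 2052
→ >> 2 → 001000000001 = 513

513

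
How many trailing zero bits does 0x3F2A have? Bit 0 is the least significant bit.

0x3F2A = 11111100101010
Trailing zeros: 1, so the lowest set bit is bit 1 (value 2).

1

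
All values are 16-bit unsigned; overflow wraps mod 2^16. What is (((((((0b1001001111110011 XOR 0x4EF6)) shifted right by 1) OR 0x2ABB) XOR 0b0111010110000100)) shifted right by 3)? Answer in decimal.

0b1001001111110011 = 1001001111110011
0x4EF6 = 0100111011110110
→ XOR → 1101110100000101 = 56581
→ shifted right by 1 → 0110111010000010 = 28290
0x2ABB = 0010101010111011
→ OR → 0110111010111011 = 28347
0b0111010110000100 = 0111010110000100
→ XOR → 0001101100111111 = 6975
→ shifted right by 3 → 0000001101100111 = 871

871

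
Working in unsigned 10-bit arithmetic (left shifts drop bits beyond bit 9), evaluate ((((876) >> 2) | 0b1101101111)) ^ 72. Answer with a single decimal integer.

876 = 1101101100
→ >> 2 → 0011011011 = 219
0b1101101111 = 1101101111
→ | → 1111111111 = 1023
72 = 0001001000
→ ^ → 1110110111 = 951

951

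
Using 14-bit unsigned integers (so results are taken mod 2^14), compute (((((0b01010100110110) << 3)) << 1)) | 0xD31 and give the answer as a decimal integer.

8049

0b01010100110110 = 01010100110110
→ << 3 (mod 2^14) → 10100110110000 = 10672
→ << 1 (mod 2^14) → 01001101100000 = 4960
0xD31 = 00110100110001
→ | → 01111101110001 = 8049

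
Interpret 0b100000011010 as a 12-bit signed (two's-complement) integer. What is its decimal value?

-2022

pattern = 100000011010 (MSB is 1 ⇒ negative)
Invert: 011111100101, add 1 → 011111100110 = 2022, so the value is -2022.
(Equivalently: 2074 - 2^12 = 2074 - 4096 = -2022.)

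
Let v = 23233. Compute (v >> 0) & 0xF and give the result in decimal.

v = 101101011000001
Shift right by 0: 101101011000001
Mask low 4 bits: 0001 = 1

1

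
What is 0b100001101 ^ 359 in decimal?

106

a = 100001101
359 = 101100111
XOR → 001101010 = 106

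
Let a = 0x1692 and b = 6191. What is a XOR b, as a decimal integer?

0x1692 = 1011010010010
6191 = 1100000101111
XOR → 0111010111101 = 3773

3773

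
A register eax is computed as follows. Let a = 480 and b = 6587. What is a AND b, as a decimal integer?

480 = 0000111100000
6587 = 1100110111011
AND → 0000110100000 = 416

416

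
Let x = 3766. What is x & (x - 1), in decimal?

3764

x = 111010110110 = 3766
x - 1 = 111010110101
AND   = 111010110100 = 3764
(x & (x - 1) clears the lowest set bit of x.)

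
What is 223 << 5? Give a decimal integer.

223 = 0000011011111
shift left by 5 → 1101111100000 = 7136
(equivalently, 223 × 2^5 = 223 × 32)

7136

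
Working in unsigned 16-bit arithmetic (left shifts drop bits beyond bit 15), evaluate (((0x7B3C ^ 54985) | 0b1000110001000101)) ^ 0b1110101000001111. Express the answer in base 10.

0x7B3C = 0111101100111100
54985 = 1101011011001001
→ ^ → 1010110111110101 = 44533
0b1000110001000101 = 1000110001000101
→ | → 1010110111110101 = 44533
0b1110101000001111 = 1110101000001111
→ ^ → 0100011111111010 = 18426

18426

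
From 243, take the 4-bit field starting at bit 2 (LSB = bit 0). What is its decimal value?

12

v = 11110011
Shift right by 2: 111100
Mask low 4 bits: 1100 = 12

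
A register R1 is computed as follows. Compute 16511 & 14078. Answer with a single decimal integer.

126

16511 = 100000001111111
14078 = 011011011111110
AND → 000000001111110 = 126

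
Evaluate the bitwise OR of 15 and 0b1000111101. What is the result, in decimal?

15 = 0000001111
b = 1000111101
 OR → 1000111111 = 575

575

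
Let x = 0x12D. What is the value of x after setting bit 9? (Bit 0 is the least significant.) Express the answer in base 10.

813

x = 000100101101
bit 9 is currently 0; set it via x | (1 << 9) = x | 512
→ 001100101101 = 813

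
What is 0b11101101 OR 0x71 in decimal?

a = 11101101
0x71 = 01110001
 OR → 11111101 = 253

253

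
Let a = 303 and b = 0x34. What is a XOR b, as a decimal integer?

283

303 = 100101111
0x34 = 000110100
XOR → 100011011 = 283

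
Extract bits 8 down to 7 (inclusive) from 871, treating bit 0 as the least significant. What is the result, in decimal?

v = 1101100111
Shift right by 7: 110
Mask low 2 bits: 10 = 2

2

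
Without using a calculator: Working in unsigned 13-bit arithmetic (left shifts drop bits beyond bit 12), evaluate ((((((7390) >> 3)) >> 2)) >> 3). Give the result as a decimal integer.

7390 = 1110011011110
→ >> 3 → 0001110011011 = 923
→ >> 2 → 0000011100110 = 230
→ >> 3 → 0000000011100 = 28

28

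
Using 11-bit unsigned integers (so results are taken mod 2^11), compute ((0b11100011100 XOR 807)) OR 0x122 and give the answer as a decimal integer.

0b11100011100 = 11100011100
807 = 01100100111
→ XOR → 10000111011 = 1083
0x122 = 00100100010
→ OR → 10100111011 = 1339

1339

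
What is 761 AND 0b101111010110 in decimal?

761 = 001011111001
b = 101111010110
AND → 001011010000 = 720

720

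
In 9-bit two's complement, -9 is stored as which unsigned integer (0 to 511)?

503

9 in 9 bits: 000001001
Invert: 111110110
Add 1:  111110111 = 503
(Check: 2^9 - 9 = 512 - 9 = 503.)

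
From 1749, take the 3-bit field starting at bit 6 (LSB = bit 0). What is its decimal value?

v = 0011011010101
Shift right by 6: 0011011
Mask low 3 bits: 011 = 3

3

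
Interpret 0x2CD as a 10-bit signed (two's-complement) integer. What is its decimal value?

pattern = 1011001101 (MSB is 1 ⇒ negative)
Invert: 0100110010, add 1 → 0100110011 = 307, so the value is -307.
(Equivalently: 717 - 2^10 = 717 - 1024 = -307.)

-307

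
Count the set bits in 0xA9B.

7

0xA9B = 101010011011
Count the 1s: 1 + 1 + 1 + 1 + 1 + 1 + 1 = 7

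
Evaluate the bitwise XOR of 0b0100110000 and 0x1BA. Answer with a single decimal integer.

138

a = 100110000
0x1BA = 110111010
XOR → 010001010 = 138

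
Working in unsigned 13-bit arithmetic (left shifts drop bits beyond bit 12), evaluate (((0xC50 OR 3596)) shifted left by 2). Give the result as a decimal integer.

0xC50 = 0110001010000
3596 = 0111000001100
→ OR → 0111001011100 = 3676
→ shifted left by 2 (mod 2^13) → 1100101110000 = 6512

6512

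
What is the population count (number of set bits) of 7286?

8

7286 = 1110001110110
Count the 1s: 1 + 1 + 1 + 1 + 1 + 1 + 1 + 1 = 8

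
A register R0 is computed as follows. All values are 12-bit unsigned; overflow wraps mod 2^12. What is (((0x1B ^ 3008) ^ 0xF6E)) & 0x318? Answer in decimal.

16

0x1B = 000000011011
3008 = 101111000000
→ ^ → 101111011011 = 3035
0xF6E = 111101101110
→ ^ → 010010110101 = 1205
0x318 = 001100011000
→ & → 000000010000 = 16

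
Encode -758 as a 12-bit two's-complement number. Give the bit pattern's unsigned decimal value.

758 in 12 bits: 001011110110
Invert: 110100001001
Add 1:  110100001010 = 3338
(Check: 2^12 - 758 = 4096 - 758 = 3338.)

3338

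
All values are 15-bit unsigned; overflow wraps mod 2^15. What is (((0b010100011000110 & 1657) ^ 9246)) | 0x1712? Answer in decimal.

14174

0b010100011000110 = 010100011000110
1657 = 000011001111001
→ & → 000000001000000 = 64
9246 = 010010000011110
→ ^ → 010010001011110 = 9310
0x1712 = 001011100010010
→ | → 011011101011110 = 14174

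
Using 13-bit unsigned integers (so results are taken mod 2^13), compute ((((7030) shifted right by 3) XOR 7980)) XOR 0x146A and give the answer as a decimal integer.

7030 = 1101101110110
→ shifted right by 3 → 0001101101110 = 878
7980 = 1111100101100
→ XOR → 1110001000010 = 7234
0x146A = 1010001101010
→ XOR → 0100000101000 = 2088

2088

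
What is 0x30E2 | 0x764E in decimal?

30446

0x30E2 = 011000011100010
0x764E = 111011001001110
 OR → 111011011101110 = 30446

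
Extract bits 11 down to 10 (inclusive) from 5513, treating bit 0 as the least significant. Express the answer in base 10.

1

v = 1010110001001
Shift right by 10: 101
Mask low 2 bits: 01 = 1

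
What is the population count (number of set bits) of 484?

484 = 111100100
Count the 1s: 1 + 1 + 1 + 1 + 1 = 5

5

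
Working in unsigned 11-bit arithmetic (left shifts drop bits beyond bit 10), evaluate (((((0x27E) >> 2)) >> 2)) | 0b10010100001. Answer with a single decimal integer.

1191

0x27E = 01001111110
→ >> 2 → 00010011111 = 159
→ >> 2 → 00000100111 = 39
0b10010100001 = 10010100001
→ | → 10010100111 = 1191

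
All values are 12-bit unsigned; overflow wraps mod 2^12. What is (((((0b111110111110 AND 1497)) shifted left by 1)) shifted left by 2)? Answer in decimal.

0b111110111110 = 111110111110
1497 = 010111011001
→ AND → 010110011000 = 1432
→ shifted left by 1 (mod 2^12) → 101100110000 = 2864
→ shifted left by 2 (mod 2^12) → 110011000000 = 3264

3264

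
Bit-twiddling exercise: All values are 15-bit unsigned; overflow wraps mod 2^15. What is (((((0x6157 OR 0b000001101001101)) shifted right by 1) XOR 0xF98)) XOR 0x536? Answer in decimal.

15105

0x6157 = 110000101010111
0b000001101001101 = 000001101001101
→ OR → 110001101011111 = 25439
→ shifted right by 1 → 011000110101111 = 12719
0xF98 = 000111110011000
→ XOR → 011111000110111 = 15927
0x536 = 000010100110110
→ XOR → 011101100000001 = 15105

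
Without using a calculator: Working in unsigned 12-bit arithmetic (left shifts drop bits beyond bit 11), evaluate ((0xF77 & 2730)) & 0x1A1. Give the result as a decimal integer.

32

0xF77 = 111101110111
2730 = 101010101010
→ & → 101000100010 = 2594
0x1A1 = 000110100001
→ & → 000000100000 = 32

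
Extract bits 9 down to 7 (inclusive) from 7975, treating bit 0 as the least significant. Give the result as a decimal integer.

6

v = 1111100100111
Shift right by 7: 111110
Mask low 3 bits: 110 = 6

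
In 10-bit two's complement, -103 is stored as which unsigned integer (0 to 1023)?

921

103 in 10 bits: 0001100111
Invert: 1110011000
Add 1:  1110011001 = 921
(Check: 2^10 - 103 = 1024 - 103 = 921.)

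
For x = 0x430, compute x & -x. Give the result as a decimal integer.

16

x = 10000110000 = 1072
-x (two's complement) = …01111010000
AND   = 00000010000 = 16
(x & -x isolates the lowest set bit of x.)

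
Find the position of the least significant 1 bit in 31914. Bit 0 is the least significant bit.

31914 = 111110010101010
Trailing zeros: 1, so the lowest set bit is bit 1 (value 2).

1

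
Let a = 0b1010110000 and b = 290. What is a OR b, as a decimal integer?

946

a = 1010110000
290 = 0100100010
 OR → 1110110010 = 946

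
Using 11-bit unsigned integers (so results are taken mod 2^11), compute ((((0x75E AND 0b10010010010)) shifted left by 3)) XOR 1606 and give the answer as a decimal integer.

0x75E = 11101011110
0b10010010010 = 10010010010
→ AND → 10000010010 = 1042
→ shifted left by 3 (mod 2^11) → 00010010000 = 144
1606 = 11001000110
→ XOR → 11011010110 = 1750

1750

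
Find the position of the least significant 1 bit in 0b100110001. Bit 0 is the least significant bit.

0b100110001 = 100110001
Trailing zeros: 0, so the lowest set bit is bit 0 (value 1).

0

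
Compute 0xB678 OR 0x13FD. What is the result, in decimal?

47101

0xB678 = 1011011001111000
0x13FD = 0001001111111101
 OR → 1011011111111101 = 47101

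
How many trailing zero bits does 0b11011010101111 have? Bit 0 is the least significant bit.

0b11011010101111 = 11011010101111
Trailing zeros: 0, so the lowest set bit is bit 0 (value 1).

0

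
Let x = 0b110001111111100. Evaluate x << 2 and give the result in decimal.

102384

x = 00110001111111100
shift left by 2 → 11000111111110000 = 102384
(equivalently, 25596 × 2^2 = 25596 × 4)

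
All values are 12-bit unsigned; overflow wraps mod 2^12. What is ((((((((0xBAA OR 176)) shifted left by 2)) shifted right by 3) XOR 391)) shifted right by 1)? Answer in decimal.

0xBAA = 101110101010
176 = 000010110000
→ OR → 101110111010 = 3002
→ shifted left by 2 (mod 2^12) → 111011101000 = 3816
→ shifted right by 3 → 000111011101 = 477
391 = 000110000111
→ XOR → 000001011010 = 90
→ shifted right by 1 → 000000101101 = 45

45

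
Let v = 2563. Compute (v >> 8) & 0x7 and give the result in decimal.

v = 101000000011
Shift right by 8: 1010
Mask low 3 bits: 010 = 2

2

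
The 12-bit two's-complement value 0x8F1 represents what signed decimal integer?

pattern = 100011110001 (MSB is 1 ⇒ negative)
Invert: 011100001110, add 1 → 011100001111 = 1807, so the value is -1807.
(Equivalently: 2289 - 2^12 = 2289 - 4096 = -1807.)

-1807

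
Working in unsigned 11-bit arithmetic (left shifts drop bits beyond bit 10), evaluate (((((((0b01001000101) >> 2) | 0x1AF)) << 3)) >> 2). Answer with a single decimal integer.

0b01001000101 = 01001000101
→ >> 2 → 00010010001 = 145
0x1AF = 00110101111
→ | → 00110111111 = 447
→ << 3 (mod 2^11) → 10111111000 = 1528
→ >> 2 → 00101111110 = 382

382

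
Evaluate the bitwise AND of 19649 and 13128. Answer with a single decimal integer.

19649 = 100110011000001
13128 = 011001101001000
AND → 000000001000000 = 64

64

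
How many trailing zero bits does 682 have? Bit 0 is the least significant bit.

1

682 = 1010101010
Trailing zeros: 1, so the lowest set bit is bit 1 (value 2).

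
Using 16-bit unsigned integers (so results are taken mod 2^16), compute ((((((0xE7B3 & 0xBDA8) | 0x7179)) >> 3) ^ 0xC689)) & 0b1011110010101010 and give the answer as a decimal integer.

0xE7B3 = 1110011110110011
0xBDA8 = 1011110110101000
→ & → 1010010110100000 = 42400
0x7179 = 0111000101111001
→ | → 1111010111111001 = 62969
→ >> 3 → 0001111010111111 = 7871
0xC689 = 1100011010001001
→ ^ → 1101100000110110 = 55350
0b1011110010101010 = 1011110010101010
→ & → 1001100000100010 = 38946

38946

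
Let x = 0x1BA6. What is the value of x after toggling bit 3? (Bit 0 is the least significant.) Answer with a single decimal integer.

7086

x = 1101110100110
bit 3 is currently 0; toggle it via x ^ (1 << 3) = x ^ 8
→ 1101110101110 = 7086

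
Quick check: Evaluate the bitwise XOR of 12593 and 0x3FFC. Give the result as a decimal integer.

12593 = 11000100110001
0x3FFC = 11111111111100
XOR → 00111011001101 = 3789

3789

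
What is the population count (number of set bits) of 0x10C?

0x10C = 100001100
Count the 1s: 1 + 1 + 1 = 3

3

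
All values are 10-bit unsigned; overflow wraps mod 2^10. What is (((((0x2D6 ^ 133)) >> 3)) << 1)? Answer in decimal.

148

0x2D6 = 1011010110
133 = 0010000101
→ ^ → 1001010011 = 595
→ >> 3 → 0001001010 = 74
→ << 1 (mod 2^10) → 0010010100 = 148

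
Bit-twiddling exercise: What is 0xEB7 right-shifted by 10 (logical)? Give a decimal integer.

0xEB7 = 111010110111
shift right by 10 → 000000000011 = 3
(equivalently, floor(3767 / 1024))

3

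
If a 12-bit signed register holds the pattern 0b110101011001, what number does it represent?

pattern = 110101011001 (MSB is 1 ⇒ negative)
Invert: 001010100110, add 1 → 001010100111 = 679, so the value is -679.
(Equivalently: 3417 - 2^12 = 3417 - 4096 = -679.)

-679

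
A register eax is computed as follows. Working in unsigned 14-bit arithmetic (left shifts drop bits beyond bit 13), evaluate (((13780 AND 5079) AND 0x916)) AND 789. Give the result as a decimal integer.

13780 = 11010111010100
5079 = 01001111010111
→ AND → 01000111010100 = 4564
0x916 = 00100100010110
→ AND → 00000100010100 = 276
789 = 00001100010101
→ AND → 00000100010100 = 276

276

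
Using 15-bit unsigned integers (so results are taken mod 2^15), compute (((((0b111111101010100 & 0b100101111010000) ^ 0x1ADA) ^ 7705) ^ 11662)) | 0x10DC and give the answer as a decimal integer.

0b111111101010100 = 111111101010100
0b100101111010000 = 100101111010000
→ & → 100101101010000 = 19280
0x1ADA = 001101011011010
→ ^ → 101000110001010 = 20874
7705 = 001111000011001
→ ^ → 100111110010011 = 20371
11662 = 010110110001110
→ ^ → 110001000011101 = 25117
0x10DC = 001000011011100
→ | → 111001011011101 = 29405

29405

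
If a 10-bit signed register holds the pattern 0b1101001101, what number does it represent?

-179

pattern = 1101001101 (MSB is 1 ⇒ negative)
Invert: 0010110010, add 1 → 0010110011 = 179, so the value is -179.
(Equivalently: 845 - 2^10 = 845 - 1024 = -179.)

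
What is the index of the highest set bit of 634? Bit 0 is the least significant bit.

9

634 = 1001111010
The topmost 1 is at position 9 (since 2^9 = 512 ≤ 634 < 1024).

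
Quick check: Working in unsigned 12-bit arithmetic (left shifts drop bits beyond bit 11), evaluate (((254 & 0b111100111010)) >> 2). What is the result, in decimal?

14

254 = 000011111110
0b111100111010 = 111100111010
→ & → 000000111010 = 58
→ >> 2 → 000000001110 = 14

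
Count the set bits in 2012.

2012 = 11111011100
Count the 1s: 1 + 1 + 1 + 1 + 1 + 1 + 1 + 1 = 8

8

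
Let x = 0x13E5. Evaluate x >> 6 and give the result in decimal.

79

0x13E5 = 1001111100101
shift right by 6 → 0000001001111 = 79
(equivalently, floor(5093 / 64))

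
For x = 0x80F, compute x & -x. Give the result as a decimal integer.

1

x = 100000001111 = 2063
-x (two's complement) = …011111110001
AND   = 000000000001 = 1
(x & -x isolates the lowest set bit of x.)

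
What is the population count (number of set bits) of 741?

741 = 1011100101
Count the 1s: 1 + 1 + 1 + 1 + 1 + 1 = 6

6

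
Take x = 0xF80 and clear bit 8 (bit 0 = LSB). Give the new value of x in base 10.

x = 00111110000000
bit 8 is currently 1; clear it via x & ~(1 << 8) = x & ~256
→ 00111010000000 = 3712

3712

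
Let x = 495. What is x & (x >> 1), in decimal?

x = 111101111 = 495
x>>1 = 011110111
AND  = 011100111 = 231
(x & (x >> 1) has a 1 wherever x has two consecutive 1 bits.)

231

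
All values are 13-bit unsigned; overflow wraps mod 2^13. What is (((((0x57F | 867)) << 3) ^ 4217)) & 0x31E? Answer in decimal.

768

0x57F = 0010101111111
867 = 0001101100011
→ | → 0011101111111 = 1919
→ << 3 (mod 2^13) → 1101111111000 = 7160
4217 = 1000001111001
→ ^ → 0101110000001 = 2945
0x31E = 0001100011110
→ & → 0001100000000 = 768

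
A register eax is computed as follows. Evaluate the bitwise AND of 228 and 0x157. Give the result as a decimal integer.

228 = 011100100
0x157 = 101010111
AND → 001000100 = 68

68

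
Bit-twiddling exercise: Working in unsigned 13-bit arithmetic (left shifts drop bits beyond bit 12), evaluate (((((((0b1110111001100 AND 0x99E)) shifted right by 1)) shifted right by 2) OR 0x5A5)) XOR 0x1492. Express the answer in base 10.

4391

0b1110111001100 = 1110111001100
0x99E = 0100110011110
→ AND → 0100110001100 = 2444
→ shifted right by 1 → 0010011000110 = 1222
→ shifted right by 2 → 0000100110001 = 305
0x5A5 = 0010110100101
→ OR → 0010110110101 = 1461
0x1492 = 1010010010010
→ XOR → 1000100100111 = 4391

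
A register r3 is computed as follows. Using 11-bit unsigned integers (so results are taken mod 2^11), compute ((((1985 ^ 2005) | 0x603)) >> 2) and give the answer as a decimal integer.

1985 = 11111000001
2005 = 11111010101
→ ^ → 00000010100 = 20
0x603 = 11000000011
→ | → 11000010111 = 1559
→ >> 2 → 00110000101 = 389

389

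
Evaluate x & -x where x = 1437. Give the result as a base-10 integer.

x = 10110011101 = 1437
-x (two's complement) = …01001100011
AND   = 00000000001 = 1
(x & -x isolates the lowest set bit of x.)

1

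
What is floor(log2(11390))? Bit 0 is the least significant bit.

13

11390 = 10110001111110
The topmost 1 is at position 13 (since 2^13 = 8192 ≤ 11390 < 16384).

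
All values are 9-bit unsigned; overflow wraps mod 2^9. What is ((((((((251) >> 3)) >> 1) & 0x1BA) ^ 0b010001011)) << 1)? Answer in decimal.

251 = 011111011
→ >> 3 → 000011111 = 31
→ >> 1 → 000001111 = 15
0x1BA = 110111010
→ & → 000001010 = 10
0b010001011 = 010001011
→ ^ → 010000001 = 129
→ << 1 (mod 2^9) → 100000010 = 258

258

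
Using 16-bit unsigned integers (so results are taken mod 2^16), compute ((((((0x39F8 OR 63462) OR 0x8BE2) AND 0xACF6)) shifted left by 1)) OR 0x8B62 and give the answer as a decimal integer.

0x39F8 = 0011100111111000
63462 = 1111011111100110
→ OR → 1111111111111110 = 65534
0x8BE2 = 1000101111100010
→ OR → 1111111111111110 = 65534
0xACF6 = 1010110011110110
→ AND → 1010110011110110 = 44278
→ shifted left by 1 (mod 2^16) → 0101100111101100 = 23020
0x8B62 = 1000101101100010
→ OR → 1101101111101110 = 56302

56302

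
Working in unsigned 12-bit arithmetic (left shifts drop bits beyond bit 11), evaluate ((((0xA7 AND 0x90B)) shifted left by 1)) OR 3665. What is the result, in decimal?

0xA7 = 000010100111
0x90B = 100100001011
→ AND → 000000000011 = 3
→ shifted left by 1 (mod 2^12) → 000000000110 = 6
3665 = 111001010001
→ OR → 111001010111 = 3671

3671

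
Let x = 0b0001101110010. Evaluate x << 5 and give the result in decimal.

x = 000001101110010
shift left by 5 → 110111001000000 = 28224
(equivalently, 882 × 2^5 = 882 × 32)

28224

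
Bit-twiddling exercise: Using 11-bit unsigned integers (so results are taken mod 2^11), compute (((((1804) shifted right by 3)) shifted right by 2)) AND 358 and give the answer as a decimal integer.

1804 = 11100001100
→ shifted right by 3 → 00011100001 = 225
→ shifted right by 2 → 00000111000 = 56
358 = 00101100110
→ AND → 00000100000 = 32

32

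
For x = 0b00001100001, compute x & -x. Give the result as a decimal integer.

1

x = 1100001 = 97
-x (two's complement) = …0011111
AND   = 0000001 = 1
(x & -x isolates the lowest set bit of x.)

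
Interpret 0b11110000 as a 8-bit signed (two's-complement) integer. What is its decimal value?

pattern = 11110000 (MSB is 1 ⇒ negative)
Invert: 00001111, add 1 → 00010000 = 16, so the value is -16.
(Equivalently: 240 - 2^8 = 240 - 256 = -16.)

-16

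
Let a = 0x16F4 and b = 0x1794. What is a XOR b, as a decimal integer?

352

0x16F4 = 1011011110100
0x1794 = 1011110010100
XOR → 0000101100000 = 352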